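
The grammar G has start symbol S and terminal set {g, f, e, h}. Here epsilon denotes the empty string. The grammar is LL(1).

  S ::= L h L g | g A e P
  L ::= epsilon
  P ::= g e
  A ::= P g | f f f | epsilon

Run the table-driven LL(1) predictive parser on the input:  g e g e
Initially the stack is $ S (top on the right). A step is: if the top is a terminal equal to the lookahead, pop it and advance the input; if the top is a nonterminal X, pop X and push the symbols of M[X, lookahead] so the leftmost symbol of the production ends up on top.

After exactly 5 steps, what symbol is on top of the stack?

step 1: stack=$ S  input=g e g e $  — expand S ::= g A e P
step 2: stack=$ P e A g  input=g e g e $  — match g
step 3: stack=$ P e A  input=e g e $  — expand A ::= epsilon
step 4: stack=$ P e  input=e g e $  — match e
step 5: stack=$ P  input=g e $  — expand P ::= g e
Stack after step 5: $ e g (top = g).

g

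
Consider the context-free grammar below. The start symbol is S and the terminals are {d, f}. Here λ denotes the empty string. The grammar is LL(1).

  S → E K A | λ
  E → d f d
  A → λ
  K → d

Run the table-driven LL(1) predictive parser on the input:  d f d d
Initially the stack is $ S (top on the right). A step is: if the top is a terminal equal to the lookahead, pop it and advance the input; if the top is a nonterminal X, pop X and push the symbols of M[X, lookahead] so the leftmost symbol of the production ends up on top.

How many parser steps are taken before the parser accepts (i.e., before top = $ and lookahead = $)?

8

     Stack        Input      Action
  1  $ S          d f d d $  expand S → E K A
  2  $ A K E      d f d d $  expand E → d f d
  3  $ A K d f d  d f d d $  match d
  4  $ A K d f    f d d $    match f
  5  $ A K d      d d $      match d
  6  $ A K        d $        expand K → d
  7  $ A d        d $        match d
  8  $ A          $          expand A → λ
Accept reached after 8 steps.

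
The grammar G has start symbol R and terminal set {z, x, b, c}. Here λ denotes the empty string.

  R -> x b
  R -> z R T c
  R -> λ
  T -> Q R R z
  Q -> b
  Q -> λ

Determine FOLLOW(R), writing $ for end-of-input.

FIRST(R): from R->x b we get {x}; from R->z R T c we get {z}; from R->λ we get {λ}. So FIRST(R) = {λ, x, z}.
FIRST(Q): from Q->b we get {b}; from Q->λ we get {λ}. So FIRST(Q) = {λ, b}.
FIRST(T): from T->Q R R z we get {b, x, z}. So FIRST(T) = {b, x, z}.
FOLLOW(R) includes $ since R is the start symbol.
FOLLOW(R): in R->z R T c, R is followed by T c with FIRST {b, x, z}; in T->Q R R z (occurrence 1), R is followed by R z with FIRST {x, z}; in T->Q R R z (occurrence 2), R is followed by z with FIRST {z}. Thus FOLLOW(R) = {$, b, x, z}.
FOLLOW(T): in R->z R T c, T is followed by c with FIRST {c}. Thus FOLLOW(T) = {c}.
FOLLOW(Q): in T->Q R R z, Q is followed by R R z with FIRST {x, z}. Thus FOLLOW(Q) = {x, z}.

{$, b, x, z}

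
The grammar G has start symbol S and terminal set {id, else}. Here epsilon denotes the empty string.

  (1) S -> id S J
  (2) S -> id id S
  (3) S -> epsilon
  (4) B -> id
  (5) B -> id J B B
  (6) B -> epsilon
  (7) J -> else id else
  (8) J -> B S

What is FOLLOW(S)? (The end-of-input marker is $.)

FIRST(S) = {epsilon, id}
FIRST(B) = {epsilon, id}
FIRST(J) = {epsilon, else, id}  (via B S)
FOLLOW(S) includes $ since S is the start symbol.
FOLLOW(S): in S->id S J, S is followed by J with FIRST {epsilon, else, id}; in S->id S J, the suffix after S is nullable (adds nothing new); in S->id id S, the suffix after S is empty (adds nothing new); in J->B S, the suffix after S is empty, so FOLLOW(S) ⊇ FOLLOW(J) = {$, else, id}. Thus FOLLOW(S) = {$, else, id}.
FOLLOW(B): in B->id J B B (occurrence 1), B is followed by B with FIRST {epsilon, id}; in B->id J B B (occurrence 1), the suffix after B is nullable (adds nothing new); in B->id J B B (occurrence 2), the suffix after B is empty (adds nothing new); in J->B S, B is followed by S with FIRST {epsilon, id}; in J->B S, the suffix after B is nullable, so FOLLOW(B) ⊇ FOLLOW(J) = {$, else, id}. Thus FOLLOW(B) = {$, else, id}.
FOLLOW(J): in S->id S J, the suffix after J is empty, so FOLLOW(J) ⊇ FOLLOW(S) = {$, else, id}; in B->id J B B, J is followed by B B with FIRST {epsilon, id}; in B->id J B B, the suffix after J is nullable, so FOLLOW(J) ⊇ FOLLOW(B) = {$, else, id}. Thus FOLLOW(J) = {$, else, id}.

{$, else, id}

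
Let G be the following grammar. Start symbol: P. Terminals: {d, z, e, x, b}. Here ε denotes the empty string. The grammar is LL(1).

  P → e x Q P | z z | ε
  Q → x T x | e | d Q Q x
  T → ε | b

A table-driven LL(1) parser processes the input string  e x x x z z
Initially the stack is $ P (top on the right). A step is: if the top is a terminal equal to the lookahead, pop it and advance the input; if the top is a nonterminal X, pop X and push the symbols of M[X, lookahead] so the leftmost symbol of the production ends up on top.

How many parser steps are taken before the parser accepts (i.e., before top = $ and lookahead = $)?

      Stack      Input          Action
   1  $ P        e x x x z z $  expand P → e x Q P
   2  $ P Q x e  e x x x z z $  match e
   3  $ P Q x    x x x z z $    match x
   4  $ P Q      x x z z $      expand Q → x T x
   5  $ P x T x  x x z z $      match x
   6  $ P x T    x z z $        expand T → ε
   7  $ P x      x z z $        match x
   8  $ P        z z $          expand P → z z
   9  $ z z      z z $          match z
  10  $ z        z $            match z
Accept reached after 10 steps.

10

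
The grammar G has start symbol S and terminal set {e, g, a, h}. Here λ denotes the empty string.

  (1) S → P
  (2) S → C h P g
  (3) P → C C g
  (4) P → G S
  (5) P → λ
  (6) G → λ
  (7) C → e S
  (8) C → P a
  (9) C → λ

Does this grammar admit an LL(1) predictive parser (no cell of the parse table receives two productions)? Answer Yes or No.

FIRST(S) = {λ, a, e, g, h}
FIRST(P) = {λ, a, e, g, h}
FIRST(G) = {λ}
FIRST(C) = {λ, a, e, g, h}
FOLLOW(S) = {$, a, e, g, h}
FOLLOW(P) = {$, a, e, g, h}
FOLLOW(G) = {$, a, e, g, h}
FOLLOW(C) = {a, e, g, h}
Cell M[C, a] receives both C → P a and C → λ — the grammar is not LL(1).

No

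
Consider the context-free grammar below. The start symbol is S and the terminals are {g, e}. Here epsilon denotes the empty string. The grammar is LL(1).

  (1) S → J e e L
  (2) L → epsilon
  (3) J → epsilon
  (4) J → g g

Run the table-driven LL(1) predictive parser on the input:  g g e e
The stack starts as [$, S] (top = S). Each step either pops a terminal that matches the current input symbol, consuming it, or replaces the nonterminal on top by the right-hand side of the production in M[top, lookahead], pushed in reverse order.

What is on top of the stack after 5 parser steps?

     Stack        Input      Action
  1  $ S          g g e e $  expand S → J e e L
  2  $ L e e J    g g e e $  expand J → g g
  3  $ L e e g g  g g e e $  match g
  4  $ L e e g    g e e $    match g
  5  $ L e e      e e $      match e
Stack after step 5: $ L e (top = e).

e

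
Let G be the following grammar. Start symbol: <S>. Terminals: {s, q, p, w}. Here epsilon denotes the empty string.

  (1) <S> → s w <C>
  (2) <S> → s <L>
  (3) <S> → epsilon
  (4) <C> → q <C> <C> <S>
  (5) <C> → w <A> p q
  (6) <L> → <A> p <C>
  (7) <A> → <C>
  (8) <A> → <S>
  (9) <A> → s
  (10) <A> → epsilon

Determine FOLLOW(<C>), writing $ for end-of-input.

FIRST(<S>) = {epsilon, s}
FIRST(<C>) = {q, w}
FIRST(<A>) = {epsilon, q, s, w}  (via <C>, <S>)
FIRST(<L>) = {p, q, s, w}  (via <A> p <C>)
FOLLOW(<S>) includes $ since <S> is the start symbol.
FOLLOW(<A>): in <C>→w <A> p q, <A> is followed by p q with FIRST {p}; in <L>→<A> p <C>, <A> is followed by p <C> with FIRST {p}. Thus FOLLOW(<A>) = {p}.
FOLLOW(<S>): in <C>→q <C> <C> <S>, the suffix after <S> is empty, so FOLLOW(<S>) ⊇ FOLLOW(<C>) = {$, p, q, s, w}; in <A>→<S>, the suffix after <S> is empty, so FOLLOW(<S>) ⊇ FOLLOW(<A>) = {p}. Thus FOLLOW(<S>) = {$, p, q, s, w}.
FOLLOW(<L>): in <S>→s <L>, the suffix after <L> is empty, so FOLLOW(<L>) ⊇ FOLLOW(<S>) = {$, p, q, s, w}. Thus FOLLOW(<L>) = {$, p, q, s, w}.
FOLLOW(<C>): in <S>→s w <C>, the suffix after <C> is empty, so FOLLOW(<C>) ⊇ FOLLOW(<S>) = {$, p, q, s, w}; in <C>→q <C> <C> <S> (occurrence 1), <C> is followed by <C> <S> with FIRST {q, w}; in <C>→q <C> <C> <S> (occurrence 2), <C> is followed by <S> with FIRST {epsilon, s}; in <C>→q <C> <C> <S> (occurrence 2), the suffix after <C> is nullable (adds nothing new); in <L>→<A> p <C>, the suffix after <C> is empty, so FOLLOW(<C>) ⊇ FOLLOW(<L>) = {$, p, q, s, w}; in <A>→<C>, the suffix after <C> is empty, so FOLLOW(<C>) ⊇ FOLLOW(<A>) = {p}. Thus FOLLOW(<C>) = {$, p, q, s, w}.

{$, p, q, s, w}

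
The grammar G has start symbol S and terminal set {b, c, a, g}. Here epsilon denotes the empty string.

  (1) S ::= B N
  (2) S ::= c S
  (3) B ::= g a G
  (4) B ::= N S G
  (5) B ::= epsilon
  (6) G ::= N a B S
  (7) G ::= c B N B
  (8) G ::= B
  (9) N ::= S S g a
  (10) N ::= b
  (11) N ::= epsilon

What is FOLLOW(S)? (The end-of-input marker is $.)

FIRST(S) = {epsilon, a, b, c, g}  (via B N)
FIRST(N) = {epsilon, a, b, c, g}  (via S S g a)
FIRST(B) = {epsilon, a, b, c, g}  (via N S G)
FIRST(G) = {epsilon, a, b, c, g}  (via N a B S, B)
FOLLOW(S) includes $ since S is the start symbol.
FOLLOW(S): in S::=c S, the suffix after S is empty (adds nothing new); in B::=N S G, S is followed by G with FIRST {epsilon, a, b, c, g}; in B::=N S G, the suffix after S is nullable, so FOLLOW(S) ⊇ FOLLOW(B) = {$, a, b, c, g}; in G::=N a B S, the suffix after S is empty, so FOLLOW(S) ⊇ FOLLOW(G) = {$, a, b, c, g}; in N::=S S g a (occurrence 1), S is followed by S g a with FIRST {a, b, c, g}; in N::=S S g a (occurrence 2), S is followed by g a with FIRST {g}. Thus FOLLOW(S) = {$, a, b, c, g}.
FOLLOW(B): in S::=B N, B is followed by N with FIRST {epsilon, a, b, c, g}; in S::=B N, the suffix after B is nullable, so FOLLOW(B) ⊇ FOLLOW(S) = {$, a, b, c, g}; in G::=N a B S, B is followed by S with FIRST {epsilon, a, b, c, g}; in G::=N a B S, the suffix after B is nullable, so FOLLOW(B) ⊇ FOLLOW(G) = {$, a, b, c, g}; in G::=c B N B (occurrence 1), B is followed by N B with FIRST {epsilon, a, b, c, g}; in G::=c B N B (occurrence 1), the suffix after B is nullable, so FOLLOW(B) ⊇ FOLLOW(G) = {$, a, b, c, g}; in G::=c B N B (occurrence 2), the suffix after B is empty, so FOLLOW(B) ⊇ FOLLOW(G) = {$, a, b, c, g}; in G::=B, the suffix after B is empty, so FOLLOW(B) ⊇ FOLLOW(G) = {$, a, b, c, g}. Thus FOLLOW(B) = {$, a, b, c, g}.
FOLLOW(G): in B::=g a G, the suffix after G is empty, so FOLLOW(G) ⊇ FOLLOW(B) = {$, a, b, c, g}; in B::=N S G, the suffix after G is empty, so FOLLOW(G) ⊇ FOLLOW(B) = {$, a, b, c, g}. Thus FOLLOW(G) = {$, a, b, c, g}.
FOLLOW(N): in S::=B N, the suffix after N is empty, so FOLLOW(N) ⊇ FOLLOW(S) = {$, a, b, c, g}; in B::=N S G, N is followed by S G with FIRST {epsilon, a, b, c, g}; in B::=N S G, the suffix after N is nullable, so FOLLOW(N) ⊇ FOLLOW(B) = {$, a, b, c, g}; in G::=N a B S, N is followed by a B S with FIRST {a}; in G::=c B N B, N is followed by B with FIRST {epsilon, a, b, c, g}; in G::=c B N B, the suffix after N is nullable, so FOLLOW(N) ⊇ FOLLOW(G) = {$, a, b, c, g}. Thus FOLLOW(N) = {$, a, b, c, g}.

{$, a, b, c, g}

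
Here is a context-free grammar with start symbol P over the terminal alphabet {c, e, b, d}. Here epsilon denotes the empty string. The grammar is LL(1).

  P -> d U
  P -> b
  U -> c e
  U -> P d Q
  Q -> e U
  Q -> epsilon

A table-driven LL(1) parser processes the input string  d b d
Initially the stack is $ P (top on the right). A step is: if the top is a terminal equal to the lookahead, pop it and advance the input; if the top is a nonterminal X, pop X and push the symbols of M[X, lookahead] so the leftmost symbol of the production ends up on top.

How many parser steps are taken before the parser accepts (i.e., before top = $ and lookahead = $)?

step 1: stack=$ P  input=d b d $  — expand P -> d U
step 2: stack=$ U d  input=d b d $  — match d
step 3: stack=$ U  input=b d $  — expand U -> P d Q
step 4: stack=$ Q d P  input=b d $  — expand P -> b
step 5: stack=$ Q d b  input=b d $  — match b
step 6: stack=$ Q d  input=d $  — match d
step 7: stack=$ Q  input=$  — expand Q -> epsilon
Accept reached after 7 steps.

7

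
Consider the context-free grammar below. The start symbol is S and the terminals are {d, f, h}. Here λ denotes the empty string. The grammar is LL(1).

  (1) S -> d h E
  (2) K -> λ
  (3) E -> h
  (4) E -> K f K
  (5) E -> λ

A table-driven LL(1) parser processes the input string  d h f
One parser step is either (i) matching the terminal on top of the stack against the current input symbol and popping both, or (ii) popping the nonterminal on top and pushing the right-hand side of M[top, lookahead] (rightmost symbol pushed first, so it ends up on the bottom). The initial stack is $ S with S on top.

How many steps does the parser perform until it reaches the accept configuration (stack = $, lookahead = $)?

     Stack    Input    Action
  1  $ S      d h f $  expand S -> d h E
  2  $ E h d  d h f $  match d
  3  $ E h    h f $    match h
  4  $ E      f $      expand E -> K f K
  5  $ K f K  f $      expand K -> λ
  6  $ K f    f $      match f
  7  $ K      $        expand K -> λ
Accept reached after 7 steps.

7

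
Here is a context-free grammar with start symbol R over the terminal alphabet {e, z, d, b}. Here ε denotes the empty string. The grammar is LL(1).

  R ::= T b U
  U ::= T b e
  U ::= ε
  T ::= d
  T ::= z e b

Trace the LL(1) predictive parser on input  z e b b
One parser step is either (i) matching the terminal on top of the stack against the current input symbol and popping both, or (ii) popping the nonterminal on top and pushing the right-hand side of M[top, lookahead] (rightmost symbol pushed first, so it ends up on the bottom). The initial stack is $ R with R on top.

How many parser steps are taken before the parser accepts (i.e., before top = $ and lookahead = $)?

     Stack        Input      Action
  1  $ R          z e b b $  expand R ::= T b U
  2  $ U b T      z e b b $  expand T ::= z e b
  3  $ U b b e z  z e b b $  match z
  4  $ U b b e    e b b $    match e
  5  $ U b b      b b $      match b
  6  $ U b        b $        match b
  7  $ U          $          expand U ::= ε
Accept reached after 7 steps.

7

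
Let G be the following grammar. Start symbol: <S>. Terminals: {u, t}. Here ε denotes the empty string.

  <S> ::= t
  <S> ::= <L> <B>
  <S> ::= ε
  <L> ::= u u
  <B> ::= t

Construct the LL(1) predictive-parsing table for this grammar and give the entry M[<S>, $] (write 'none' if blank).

FIRST(<L>) = {u}
FIRST(<B>) = {t}
FIRST(<S>) = {ε, t, u}  (via <L> <B>)
FOLLOW(<S>) includes $ since <S> is the start symbol.
FOLLOW(<S>): <S> appears on no right-hand side. Thus FOLLOW(<S>) = {$}.
For <S> ::= t: FIRST(t) = {t}, so it goes in M[<S>, t] for t ∈ {t}.
For <S> ::= <L> <B>: FIRST(<L> <B>) = {u}, so it goes in M[<S>, t] for t ∈ {u}.
For <S> ::= ε: FIRST(ε) = {ε}, so it goes in M[<S>, t] for t ∈ {}; since ε ∈ FIRST, also for every t ∈ FOLLOW(<S>) = {$}.

<S> ::= ε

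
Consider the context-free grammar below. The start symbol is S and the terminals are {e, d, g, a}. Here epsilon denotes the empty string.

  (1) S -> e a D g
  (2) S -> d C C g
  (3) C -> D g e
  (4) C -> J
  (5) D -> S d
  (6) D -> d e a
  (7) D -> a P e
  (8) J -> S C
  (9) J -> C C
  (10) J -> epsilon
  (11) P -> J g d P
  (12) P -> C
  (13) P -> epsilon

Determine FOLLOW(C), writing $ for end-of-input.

{a, d, e, g}

FIRST(S) = {d, e}
FIRST(D) = {a, d, e}  (via S d)
FIRST(C) = {epsilon, a, d, e}  (via D g e, J)
FIRST(J) = {epsilon, a, d, e}  (via S C, C C)
FIRST(P) = {epsilon, a, d, e, g}  (via J g d P, C)
FOLLOW(S) includes $ since S is the start symbol.
FOLLOW(D): in S->e a D g, D is followed by g with FIRST {g}; in C->D g e, D is followed by g e with FIRST {g}. Thus FOLLOW(D) = {g}.
FOLLOW(P): in D->a P e, P is followed by e with FIRST {e}; in P->J g d P, the suffix after P is empty (adds nothing new). Thus FOLLOW(P) = {e}.
FOLLOW(S): in D->S d, S is followed by d with FIRST {d}; in J->S C, S is followed by C with FIRST {epsilon, a, d, e}; in J->S C, the suffix after S is nullable, so FOLLOW(S) ⊇ FOLLOW(J) = {a, d, e, g}. Thus FOLLOW(S) = {$, a, d, e, g}.
FOLLOW(C): in S->d C C g (occurrence 1), C is followed by C g with FIRST {a, d, e, g}; in S->d C C g (occurrence 2), C is followed by g with FIRST {g}; in J->S C, the suffix after C is empty, so FOLLOW(C) ⊇ FOLLOW(J) = {a, d, e, g}; in J->C C (occurrence 1), C is followed by C with FIRST {epsilon, a, d, e}; in J->C C (occurrence 1), the suffix after C is nullable, so FOLLOW(C) ⊇ FOLLOW(J) = {a, d, e, g}; in J->C C (occurrence 2), the suffix after C is empty, so FOLLOW(C) ⊇ FOLLOW(J) = {a, d, e, g}; in P->C, the suffix after C is empty, so FOLLOW(C) ⊇ FOLLOW(P) = {e}. Thus FOLLOW(C) = {a, d, e, g}.
FOLLOW(J): in C->J, the suffix after J is empty, so FOLLOW(J) ⊇ FOLLOW(C) = {a, d, e, g}; in P->J g d P, J is followed by g d P with FIRST {g}. Thus FOLLOW(J) = {a, d, e, g}.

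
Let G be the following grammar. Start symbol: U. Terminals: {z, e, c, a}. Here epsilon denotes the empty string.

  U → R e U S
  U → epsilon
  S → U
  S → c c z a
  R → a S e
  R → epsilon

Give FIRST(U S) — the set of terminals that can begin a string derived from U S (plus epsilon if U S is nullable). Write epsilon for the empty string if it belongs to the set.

FIRST(R): from R→a S e we get {a}; from R→epsilon we get {epsilon}. So FIRST(R) = {epsilon, a}.
FIRST(U): from U→R e U S we get {a, e}; from U→epsilon we get {epsilon}. So FIRST(U) = {epsilon, a, e}.
FIRST(S): from S→U we get {epsilon, a, e}; from S→c c z a we get {c}. So FIRST(S) = {epsilon, a, c, e}.
FIRST(U S): take FIRST of each symbol in turn, carrying on past any symbol whose FIRST contains epsilon; result {epsilon, a, c, e}.

{epsilon, a, c, e}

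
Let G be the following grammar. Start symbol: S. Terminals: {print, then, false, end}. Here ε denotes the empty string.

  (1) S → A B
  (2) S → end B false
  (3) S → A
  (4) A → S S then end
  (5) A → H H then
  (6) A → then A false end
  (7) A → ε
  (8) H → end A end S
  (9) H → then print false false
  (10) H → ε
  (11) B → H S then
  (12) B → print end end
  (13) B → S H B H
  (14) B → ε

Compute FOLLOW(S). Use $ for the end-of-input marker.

FIRST(H) = {ε, end, then}
FIRST(S) = {ε, end, print, then}  (via A B, A)
FIRST(A) = {ε, end, print, then}  (via S S then end, H H then)
FIRST(B) = {ε, end, print, then}  (via H S then, S H B H)
FOLLOW(S) includes $ since S is the start symbol.
FOLLOW(S): in A→S S then end (occurrence 1), S is followed by S then end with FIRST {end, print, then}; in A→S S then end (occurrence 2), S is followed by then end with FIRST {then}; in H→end A end S, the suffix after S is empty, so FOLLOW(S) ⊇ FOLLOW(H) = {$, end, false, print, then}; in B→H S then, S is followed by then with FIRST {then}; in B→S H B H, S is followed by H B H with FIRST {ε, end, print, then}; in B→S H B H, the suffix after S is nullable, so FOLLOW(S) ⊇ FOLLOW(B) = {$, end, false, print, then}. Thus FOLLOW(S) = {$, end, false, print, then}.
FOLLOW(A): in S→A B, A is followed by B with FIRST {ε, end, print, then}; in S→A B, the suffix after A is nullable, so FOLLOW(A) ⊇ FOLLOW(S) = {$, end, false, print, then}; in S→A, the suffix after A is empty, so FOLLOW(A) ⊇ FOLLOW(S) = {$, end, false, print, then}; in A→then A false end, A is followed by false end with FIRST {false}; in H→end A end S, A is followed by end S with FIRST {end}. Thus FOLLOW(A) = {$, end, false, print, then}.
FOLLOW(B): in S→A B, the suffix after B is empty, so FOLLOW(B) ⊇ FOLLOW(S) = {$, end, false, print, then}; in S→end B false, B is followed by false with FIRST {false}; in B→S H B H, B is followed by H with FIRST {ε, end, then}; in B→S H B H, the suffix after B is nullable (adds nothing new). Thus FOLLOW(B) = {$, end, false, print, then}.
FOLLOW(H): in A→H H then (occurrence 1), H is followed by H then with FIRST {end, then}; in A→H H then (occurrence 2), H is followed by then with FIRST {then}; in B→H S then, H is followed by S then with FIRST {end, print, then}; in B→S H B H (occurrence 1), H is followed by B H with FIRST {ε, end, print, then}; in B→S H B H (occurrence 1), the suffix after H is nullable, so FOLLOW(H) ⊇ FOLLOW(B) = {$, end, false, print, then}; in B→S H B H (occurrence 2), the suffix after H is empty, so FOLLOW(H) ⊇ FOLLOW(B) = {$, end, false, print, then}. Thus FOLLOW(H) = {$, end, false, print, then}.

{$, end, false, print, then}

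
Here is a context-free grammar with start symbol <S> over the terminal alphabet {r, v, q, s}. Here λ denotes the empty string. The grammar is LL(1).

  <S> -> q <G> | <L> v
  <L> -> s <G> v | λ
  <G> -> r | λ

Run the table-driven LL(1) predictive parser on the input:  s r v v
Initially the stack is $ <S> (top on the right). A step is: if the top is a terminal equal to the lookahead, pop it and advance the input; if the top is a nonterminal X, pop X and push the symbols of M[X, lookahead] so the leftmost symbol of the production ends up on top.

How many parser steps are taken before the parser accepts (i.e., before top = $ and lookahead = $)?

7

     Stack        Input      Action
  1  $ <S>        s r v v $  expand <S> -> <L> v
  2  $ v <L>      s r v v $  expand <L> -> s <G> v
  3  $ v v <G> s  s r v v $  match s
  4  $ v v <G>    r v v $    expand <G> -> r
  5  $ v v r      r v v $    match r
  6  $ v v        v v $      match v
  7  $ v          v $        match v
Accept reached after 7 steps.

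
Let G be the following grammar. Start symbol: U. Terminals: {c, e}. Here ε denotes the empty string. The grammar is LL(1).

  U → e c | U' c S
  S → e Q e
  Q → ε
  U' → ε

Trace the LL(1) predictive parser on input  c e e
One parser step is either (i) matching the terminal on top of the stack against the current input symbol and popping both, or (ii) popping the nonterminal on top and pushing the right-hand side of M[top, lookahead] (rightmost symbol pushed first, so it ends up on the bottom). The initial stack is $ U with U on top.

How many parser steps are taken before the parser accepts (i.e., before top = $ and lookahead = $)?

     Stack     Input    Action
  1  $ U       c e e $  expand U → U' c S
  2  $ S c U'  c e e $  expand U' → ε
  3  $ S c     c e e $  match c
  4  $ S       e e $    expand S → e Q e
  5  $ e Q e   e e $    match e
  6  $ e Q     e $      expand Q → ε
  7  $ e       e $      match e
Accept reached after 7 steps.

7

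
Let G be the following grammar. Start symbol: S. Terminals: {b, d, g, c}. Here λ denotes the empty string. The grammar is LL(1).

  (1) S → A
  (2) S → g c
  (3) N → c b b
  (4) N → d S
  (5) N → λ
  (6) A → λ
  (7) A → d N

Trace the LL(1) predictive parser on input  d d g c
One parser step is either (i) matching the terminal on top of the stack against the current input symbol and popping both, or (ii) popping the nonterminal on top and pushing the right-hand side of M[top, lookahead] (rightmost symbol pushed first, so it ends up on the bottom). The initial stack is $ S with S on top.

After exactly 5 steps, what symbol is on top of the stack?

     Stack  Input      Action
  1  $ S    d d g c $  expand S → A
  2  $ A    d d g c $  expand A → d N
  3  $ N d  d d g c $  match d
  4  $ N    d g c $    expand N → d S
  5  $ S d  d g c $    match d
Stack after step 5: $ S (top = S).

S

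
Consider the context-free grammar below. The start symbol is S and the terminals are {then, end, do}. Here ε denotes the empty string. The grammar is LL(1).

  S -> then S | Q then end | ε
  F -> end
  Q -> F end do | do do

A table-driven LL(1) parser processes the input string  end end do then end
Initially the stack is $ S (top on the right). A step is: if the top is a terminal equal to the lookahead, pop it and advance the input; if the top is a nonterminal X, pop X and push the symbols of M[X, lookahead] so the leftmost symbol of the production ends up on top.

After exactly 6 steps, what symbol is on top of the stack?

then

     Stack                  Input                  Action
  1  $ S                    end end do then end $  expand S -> Q then end
  2  $ end then Q           end end do then end $  expand Q -> F end do
  3  $ end then do end F    end end do then end $  expand F -> end
  4  $ end then do end end  end end do then end $  match end
  5  $ end then do end      end do then end $      match end
  6  $ end then do          do then end $          match do
Stack after step 6: $ end then (top = then).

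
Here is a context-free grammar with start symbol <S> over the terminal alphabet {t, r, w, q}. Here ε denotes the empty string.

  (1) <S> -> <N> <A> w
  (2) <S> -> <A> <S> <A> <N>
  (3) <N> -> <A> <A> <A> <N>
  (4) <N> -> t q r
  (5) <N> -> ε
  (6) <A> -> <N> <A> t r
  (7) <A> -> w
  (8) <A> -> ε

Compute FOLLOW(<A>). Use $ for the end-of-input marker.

{$, t, w}

FIRST(<S>) = {t, w}  (via <N> <A> w, <A> <S> <A> <N>)
FIRST(<N>) = {ε, t, w}  (via <A> <A> <A> <N>)
FIRST(<A>) = {ε, t, w}  (via <N> <A> t r)
FOLLOW(<S>) includes $ since <S> is the start symbol.
FOLLOW(<S>): in <S>-><A> <S> <A> <N>, <S> is followed by <A> <N> with FIRST {ε, t, w}; in <S>-><A> <S> <A> <N>, the suffix after <S> is nullable (adds nothing new). Thus FOLLOW(<S>) = {$, t, w}.
FOLLOW(<N>): in <S>-><N> <A> w, <N> is followed by <A> w with FIRST {t, w}; in <S>-><A> <S> <A> <N>, the suffix after <N> is empty, so FOLLOW(<N>) ⊇ FOLLOW(<S>) = {$, t, w}; in <N>-><A> <A> <A> <N>, the suffix after <N> is empty (adds nothing new); in <A>-><N> <A> t r, <N> is followed by <A> t r with FIRST {t, w}. Thus FOLLOW(<N>) = {$, t, w}.
FOLLOW(<A>): in <S>-><N> <A> w, <A> is followed by w with FIRST {w}; in <S>-><A> <S> <A> <N> (occurrence 1), <A> is followed by <S> <A> <N> with FIRST {t, w}; in <S>-><A> <S> <A> <N> (occurrence 2), <A> is followed by <N> with FIRST {ε, t, w}; in <S>-><A> <S> <A> <N> (occurrence 2), the suffix after <A> is nullable, so FOLLOW(<A>) ⊇ FOLLOW(<S>) = {$, t, w}; in <N>-><A> <A> <A> <N> (occurrence 1), <A> is followed by <A> <A> <N> with FIRST {ε, t, w}; in <N>-><A> <A> <A> <N> (occurrence 1), the suffix after <A> is nullable, so FOLLOW(<A>) ⊇ FOLLOW(<N>) = {$, t, w}; in <N>-><A> <A> <A> <N> (occurrence 2), <A> is followed by <A> <N> with FIRST {ε, t, w}; in <N>-><A> <A> <A> <N> (occurrence 2), the suffix after <A> is nullable, so FOLLOW(<A>) ⊇ FOLLOW(<N>) = {$, t, w}; in <N>-><A> <A> <A> <N> (occurrence 3), <A> is followed by <N> with FIRST {ε, t, w}; in <N>-><A> <A> <A> <N> (occurrence 3), the suffix after <A> is nullable, so FOLLOW(<A>) ⊇ FOLLOW(<N>) = {$, t, w}; in <A>-><N> <A> t r, <A> is followed by t r with FIRST {t}. Thus FOLLOW(<A>) = {$, t, w}.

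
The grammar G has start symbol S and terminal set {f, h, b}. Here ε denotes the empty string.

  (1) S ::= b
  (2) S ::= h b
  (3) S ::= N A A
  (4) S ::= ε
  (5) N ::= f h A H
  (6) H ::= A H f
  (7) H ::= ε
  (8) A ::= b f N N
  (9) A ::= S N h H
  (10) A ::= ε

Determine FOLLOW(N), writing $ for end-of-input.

{$, b, f, h}

FIRST(N) = {f}
FIRST(S) = {ε, b, f, h}  (via N A A)
FIRST(A) = {ε, b, f, h}  (via S N h H)
FIRST(H) = {ε, b, f, h}  (via A H f)
FOLLOW(S) includes $ since S is the start symbol.
FOLLOW(S): in A::=S N h H, S is followed by N h H with FIRST {f}. Thus FOLLOW(S) = {$, f}.
FOLLOW(N): in S::=N A A, N is followed by A A with FIRST {ε, b, f, h}; in S::=N A A, the suffix after N is nullable, so FOLLOW(N) ⊇ FOLLOW(S) = {$, f}; in A::=b f N N (occurrence 1), N is followed by N with FIRST {f}; in A::=b f N N (occurrence 2), the suffix after N is empty, so FOLLOW(N) ⊇ FOLLOW(A) = {$, b, f, h}; in A::=S N h H, N is followed by h H with FIRST {h}. Thus FOLLOW(N) = {$, b, f, h}.
FOLLOW(A): in S::=N A A (occurrence 1), A is followed by A with FIRST {ε, b, f, h}; in S::=N A A (occurrence 1), the suffix after A is nullable, so FOLLOW(A) ⊇ FOLLOW(S) = {$, f}; in S::=N A A (occurrence 2), the suffix after A is empty, so FOLLOW(A) ⊇ FOLLOW(S) = {$, f}; in N::=f h A H, A is followed by H with FIRST {ε, b, f, h}; in N::=f h A H, the suffix after A is nullable, so FOLLOW(A) ⊇ FOLLOW(N) = {$, b, f, h}; in H::=A H f, A is followed by H f with FIRST {b, f, h}. Thus FOLLOW(A) = {$, b, f, h}.
FOLLOW(H): in N::=f h A H, the suffix after H is empty, so FOLLOW(H) ⊇ FOLLOW(N) = {$, b, f, h}; in H::=A H f, H is followed by f with FIRST {f}; in A::=S N h H, the suffix after H is empty, so FOLLOW(H) ⊇ FOLLOW(A) = {$, b, f, h}. Thus FOLLOW(H) = {$, b, f, h}.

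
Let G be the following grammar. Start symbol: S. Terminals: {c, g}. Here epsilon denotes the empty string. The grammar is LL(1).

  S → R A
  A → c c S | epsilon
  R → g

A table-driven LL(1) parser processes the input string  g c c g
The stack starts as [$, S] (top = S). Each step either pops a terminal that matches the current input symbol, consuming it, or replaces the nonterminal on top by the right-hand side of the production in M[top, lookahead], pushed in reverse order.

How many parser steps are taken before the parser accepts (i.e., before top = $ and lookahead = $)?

      Stack    Input      Action
   1  $ S      g c c g $  expand S → R A
   2  $ A R    g c c g $  expand R → g
   3  $ A g    g c c g $  match g
   4  $ A      c c g $    expand A → c c S
   5  $ S c c  c c g $    match c
   6  $ S c    c g $      match c
   7  $ S      g $        expand S → R A
   8  $ A R    g $        expand R → g
   9  $ A g    g $        match g
  10  $ A      $          expand A → epsilon
Accept reached after 10 steps.

10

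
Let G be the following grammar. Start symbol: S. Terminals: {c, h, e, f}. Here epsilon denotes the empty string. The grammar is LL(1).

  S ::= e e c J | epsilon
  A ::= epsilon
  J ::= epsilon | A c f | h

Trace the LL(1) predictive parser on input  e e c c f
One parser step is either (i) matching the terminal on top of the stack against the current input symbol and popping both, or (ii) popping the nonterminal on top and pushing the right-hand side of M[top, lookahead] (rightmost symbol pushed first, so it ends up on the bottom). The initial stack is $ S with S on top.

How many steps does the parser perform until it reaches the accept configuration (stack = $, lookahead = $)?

step 1: stack=$ S  input=e e c c f $  — expand S ::= e e c J
step 2: stack=$ J c e e  input=e e c c f $  — match e
step 3: stack=$ J c e  input=e c c f $  — match e
step 4: stack=$ J c  input=c c f $  — match c
step 5: stack=$ J  input=c f $  — expand J ::= A c f
step 6: stack=$ f c A  input=c f $  — expand A ::= epsilon
step 7: stack=$ f c  input=c f $  — match c
step 8: stack=$ f  input=f $  — match f
Accept reached after 8 steps.

8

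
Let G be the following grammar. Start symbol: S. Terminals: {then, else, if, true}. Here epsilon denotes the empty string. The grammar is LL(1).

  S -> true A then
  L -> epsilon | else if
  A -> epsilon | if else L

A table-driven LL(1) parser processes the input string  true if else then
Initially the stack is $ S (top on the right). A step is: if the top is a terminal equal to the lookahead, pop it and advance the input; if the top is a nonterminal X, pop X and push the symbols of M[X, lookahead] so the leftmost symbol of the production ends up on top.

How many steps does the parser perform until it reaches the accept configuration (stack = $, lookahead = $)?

7

     Stack             Input                Action
  1  $ S               true if else then $  expand S -> true A then
  2  $ then A true     true if else then $  match true
  3  $ then A          if else then $       expand A -> if else L
  4  $ then L else if  if else then $       match if
  5  $ then L else     else then $          match else
  6  $ then L          then $               expand L -> epsilon
  7  $ then            then $               match then
Accept reached after 7 steps.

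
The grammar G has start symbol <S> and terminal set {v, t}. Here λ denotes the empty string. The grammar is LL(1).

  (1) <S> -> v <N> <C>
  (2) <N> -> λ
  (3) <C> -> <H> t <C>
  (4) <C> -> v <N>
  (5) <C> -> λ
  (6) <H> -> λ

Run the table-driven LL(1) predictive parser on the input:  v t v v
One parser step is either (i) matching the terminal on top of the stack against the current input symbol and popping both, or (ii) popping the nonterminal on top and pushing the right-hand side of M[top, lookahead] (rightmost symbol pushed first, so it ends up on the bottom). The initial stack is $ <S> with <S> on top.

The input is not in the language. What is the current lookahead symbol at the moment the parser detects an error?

v

      Stack        Input      Action
   1  $ <S>        v t v v $  expand <S> -> v <N> <C>
   2  $ <C> <N> v  v t v v $  match v
   3  $ <C> <N>    t v v $    expand <N> -> λ
   4  $ <C>        t v v $    expand <C> -> <H> t <C>
   5  $ <C> t <H>  t v v $    expand <H> -> λ
   6  $ <C> t      t v v $    match t
   7  $ <C>        v v $      expand <C> -> v <N>
   8  $ <N> v      v v $      match v
   9  $ <N>        v $        expand <N> -> λ
  10  $            v $        error: stack empty but input remains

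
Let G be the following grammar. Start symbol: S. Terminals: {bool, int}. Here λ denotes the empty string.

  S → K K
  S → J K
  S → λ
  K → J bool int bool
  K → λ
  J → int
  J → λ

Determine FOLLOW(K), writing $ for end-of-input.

FIRST(J) = {λ, int}
FIRST(K) = {λ, bool, int}  (via J bool int bool)
FIRST(S) = {λ, bool, int}  (via K K, J K)
FOLLOW(S) includes $ since S is the start symbol.
FOLLOW(S): S appears on no right-hand side. Thus FOLLOW(S) = {$}.
FOLLOW(K): in S→K K (occurrence 1), K is followed by K with FIRST {λ, bool, int}; in S→K K (occurrence 1), the suffix after K is nullable, so FOLLOW(K) ⊇ FOLLOW(S) = {$}; in S→K K (occurrence 2), the suffix after K is empty, so FOLLOW(K) ⊇ FOLLOW(S) = {$}; in S→J K, the suffix after K is empty, so FOLLOW(K) ⊇ FOLLOW(S) = {$}. Thus FOLLOW(K) = {$, bool, int}.
FOLLOW(J): in S→J K, J is followed by K with FIRST {λ, bool, int}; in S→J K, the suffix after J is nullable, so FOLLOW(J) ⊇ FOLLOW(S) = {$}; in K→J bool int bool, J is followed by bool int bool with FIRST {bool}. Thus FOLLOW(J) = {$, bool, int}.

{$, bool, int}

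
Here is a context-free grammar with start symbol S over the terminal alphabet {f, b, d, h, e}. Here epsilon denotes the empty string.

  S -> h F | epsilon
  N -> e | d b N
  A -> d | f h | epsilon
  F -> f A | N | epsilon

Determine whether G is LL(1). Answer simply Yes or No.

FIRST(S) = {epsilon, h}
FIRST(N) = {d, e}
FIRST(A) = {epsilon, d, f}
FIRST(F) = {epsilon, d, e, f}
FOLLOW(S) = {$}
FOLLOW(N) = {$}
FOLLOW(A) = {$}
FOLLOW(F) = {$}
Each cell of M receives at most one production.

Yes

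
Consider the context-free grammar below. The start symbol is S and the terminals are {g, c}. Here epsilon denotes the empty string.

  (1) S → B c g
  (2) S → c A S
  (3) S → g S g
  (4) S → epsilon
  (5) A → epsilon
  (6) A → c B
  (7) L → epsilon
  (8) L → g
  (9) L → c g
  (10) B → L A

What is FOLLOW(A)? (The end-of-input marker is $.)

{$, c, g}

FIRST(A): from A→epsilon we get {epsilon}; from A→c B we get {c}. So FIRST(A) = {epsilon, c}.
FIRST(L): from L→epsilon we get {epsilon}; from L→g we get {g}; from L→c g we get {c}. So FIRST(L) = {epsilon, c, g}.
FIRST(B): from B→L A we get {epsilon, c, g}. So FIRST(B) = {epsilon, c, g}.
FIRST(S): from S→B c g we get {c, g}; from S→c A S we get {c}; from S→g S g we get {g}; from S→epsilon we get {epsilon}. So FIRST(S) = {epsilon, c, g}.
FOLLOW(S) includes $ since S is the start symbol.
FOLLOW(S): in S→c A S, the suffix after S is empty (adds nothing new); in S→g S g, S is followed by g with FIRST {g}. Thus FOLLOW(S) = {$, g}.
FOLLOW(A): in S→c A S, A is followed by S with FIRST {epsilon, c, g}; in S→c A S, the suffix after A is nullable, so FOLLOW(A) ⊇ FOLLOW(S) = {$, g}; in B→L A, the suffix after A is empty, so FOLLOW(A) ⊇ FOLLOW(B) = {$, c, g}. Thus FOLLOW(A) = {$, c, g}.
FOLLOW(B): in S→B c g, B is followed by c g with FIRST {c}; in A→c B, the suffix after B is empty, so FOLLOW(B) ⊇ FOLLOW(A) = {$, c, g}. Thus FOLLOW(B) = {$, c, g}.
FOLLOW(L): in B→L A, L is followed by A with FIRST {epsilon, c}; in B→L A, the suffix after L is nullable, so FOLLOW(L) ⊇ FOLLOW(B) = {$, c, g}. Thus FOLLOW(L) = {$, c, g}.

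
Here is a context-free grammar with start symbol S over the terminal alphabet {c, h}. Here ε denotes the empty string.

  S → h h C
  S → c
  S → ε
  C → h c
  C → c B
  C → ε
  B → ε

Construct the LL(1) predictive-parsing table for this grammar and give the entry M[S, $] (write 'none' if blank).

FIRST(S): from S→h h C we get {h}; from S→c we get {c}; from S→ε we get {ε}. So FIRST(S) = {ε, c, h}.
FIRST(C): from C→h c we get {h}; from C→c B we get {c}; from C→ε we get {ε}. So FIRST(C) = {ε, c, h}.
FIRST(B): from B→ε we get {ε}. So FIRST(B) = {ε}.
FOLLOW(S) includes $ since S is the start symbol.
FOLLOW(S): S appears on no right-hand side. Thus FOLLOW(S) = {$}.
For S → h h C: FIRST(h h C) = {h}, so it goes in M[S, t] for t ∈ {h}.
For S → c: FIRST(c) = {c}, so it goes in M[S, t] for t ∈ {c}.
For S → ε: FIRST(ε) = {ε}, so it goes in M[S, t] for t ∈ {}; since ε ∈ FIRST, also for every t ∈ FOLLOW(S) = {$}.

S → ε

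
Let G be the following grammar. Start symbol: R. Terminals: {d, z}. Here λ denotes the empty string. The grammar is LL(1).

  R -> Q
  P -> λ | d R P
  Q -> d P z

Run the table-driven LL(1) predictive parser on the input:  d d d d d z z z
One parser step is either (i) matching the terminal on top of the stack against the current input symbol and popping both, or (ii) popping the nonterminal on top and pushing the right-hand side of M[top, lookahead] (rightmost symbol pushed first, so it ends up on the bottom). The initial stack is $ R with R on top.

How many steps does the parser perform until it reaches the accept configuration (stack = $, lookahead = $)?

19

      Stack            Input              Action
   1  $ R              d d d d d z z z $  expand R -> Q
   2  $ Q              d d d d d z z z $  expand Q -> d P z
   3  $ z P d          d d d d d z z z $  match d
   4  $ z P            d d d d z z z $    expand P -> d R P
   5  $ z P R d        d d d d z z z $    match d
   6  $ z P R          d d d z z z $      expand R -> Q
   7  $ z P Q          d d d z z z $      expand Q -> d P z
   8  $ z P z P d      d d d z z z $      match d
   9  $ z P z P        d d z z z $        expand P -> d R P
  10  $ z P z P R d    d d z z z $        match d
  11  $ z P z P R      d z z z $          expand R -> Q
  12  $ z P z P Q      d z z z $          expand Q -> d P z
  13  $ z P z P z P d  d z z z $          match d
  14  $ z P z P z P    z z z $            expand P -> λ
  15  $ z P z P z      z z z $            match z
  16  $ z P z P        z z $              expand P -> λ
  17  $ z P z          z z $              match z
  18  $ z P            z $                expand P -> λ
  19  $ z              z $                match z
Accept reached after 19 steps.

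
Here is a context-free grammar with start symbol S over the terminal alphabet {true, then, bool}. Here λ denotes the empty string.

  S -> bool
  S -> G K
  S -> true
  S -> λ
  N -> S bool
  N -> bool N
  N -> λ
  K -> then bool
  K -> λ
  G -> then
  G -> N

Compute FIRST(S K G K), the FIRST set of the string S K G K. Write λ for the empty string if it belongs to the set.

{λ, bool, then, true}

FIRST(K) = {λ, then}
FIRST(S) = {λ, bool, then, true}  (via G K)
FIRST(N) = {λ, bool, then, true}  (via S bool)
FIRST(G) = {λ, bool, then, true}  (via N)
FIRST(S K G K): take FIRST of each symbol in turn, carrying on past any symbol whose FIRST contains λ; result {λ, bool, then, true}.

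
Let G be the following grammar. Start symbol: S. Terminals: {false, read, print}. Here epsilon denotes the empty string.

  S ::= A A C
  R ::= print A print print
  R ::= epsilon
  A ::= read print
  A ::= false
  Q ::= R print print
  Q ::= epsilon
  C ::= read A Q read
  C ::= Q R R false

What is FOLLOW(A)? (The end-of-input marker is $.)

{false, print, read}

FIRST(R) = {epsilon, print}
FIRST(A) = {false, read}
FIRST(S) = {false, read}  (via A A C)
FIRST(Q) = {epsilon, print}  (via R print print)
FIRST(C) = {false, print, read}  (via Q R R false)
FOLLOW(S) includes $ since S is the start symbol.
FOLLOW(S): S appears on no right-hand side. Thus FOLLOW(S) = {$}.
FOLLOW(R): in Q::=R print print, R is followed by print print with FIRST {print}; in C::=Q R R false (occurrence 1), R is followed by R false with FIRST {false, print}; in C::=Q R R false (occurrence 2), R is followed by false with FIRST {false}. Thus FOLLOW(R) = {false, print}.
FOLLOW(A): in S::=A A C (occurrence 1), A is followed by A C with FIRST {false, read}; in S::=A A C (occurrence 2), A is followed by C with FIRST {false, print, read}; in R::=print A print print, A is followed by print print with FIRST {print}; in C::=read A Q read, A is followed by Q read with FIRST {print, read}. Thus FOLLOW(A) = {false, print, read}.
FOLLOW(Q): in C::=read A Q read, Q is followed by read with FIRST {read}; in C::=Q R R false, Q is followed by R R false with FIRST {false, print}. Thus FOLLOW(Q) = {false, print, read}.
FOLLOW(C): in S::=A A C, the suffix after C is empty, so FOLLOW(C) ⊇ FOLLOW(S) = {$}. Thus FOLLOW(C) = {$}.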